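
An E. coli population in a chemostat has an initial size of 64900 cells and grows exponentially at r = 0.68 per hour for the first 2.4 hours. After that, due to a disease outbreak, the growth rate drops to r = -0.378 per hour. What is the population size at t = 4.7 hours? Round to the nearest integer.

139135 cells

Phase 1: N(2.4) = 64900·e^(0.68×2.4) = 64900·e^1.632 = 331905.
Phase 2 runs for 4.7 − 2.4 = 2.3 hours at r = -0.378.
N(4.7) = 331905·e^(-0.378×2.3) = 331905·e^-0.8694 = 139135.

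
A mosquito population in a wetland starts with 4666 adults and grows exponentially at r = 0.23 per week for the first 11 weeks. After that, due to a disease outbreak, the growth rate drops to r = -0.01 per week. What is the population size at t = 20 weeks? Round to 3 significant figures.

53500 adults

Phase 1: N(11) = 4666·e^(0.23×11) = 4666·e^2.53 = 58574.7.
Phase 2 runs for 20 − 11 = 9 weeks at r = -0.01.
N(20) = 58574.7·e^(-0.01×9) = 58574.7·e^-0.09 = 53533.2.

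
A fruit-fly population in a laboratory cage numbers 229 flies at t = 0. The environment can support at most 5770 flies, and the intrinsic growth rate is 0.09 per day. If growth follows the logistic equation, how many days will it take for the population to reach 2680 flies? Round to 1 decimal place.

33.8 days

A = (K − N₀)/N₀ = (5770 − 229)/229 = 24.197.
Solve 5770/(1 + 24.197·e^(−0.09t)) = 2680: 1 + 24.197·e^(−0.09t) = 2.153, so e^(−0.09t) = 0.0476509.
−0.09·t = ln(0.0476509) = -3.0439, so t = 3.0439/0.09 = 33.821.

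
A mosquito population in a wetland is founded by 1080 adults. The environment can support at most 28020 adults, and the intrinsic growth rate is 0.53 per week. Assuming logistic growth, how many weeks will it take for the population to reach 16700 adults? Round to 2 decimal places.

6.80 weeks

A = (K − N₀)/N₀ = (28020 − 1080)/1080 = 24.944.
Solve 28020/(1 + 24.944·e^(−0.53t)) = 16700: 1 + 24.944·e^(−0.53t) = 1.6778, so e^(−0.53t) = 0.0271742.
−0.53·t = ln(0.0271742) = -3.6055, so t = 3.6055/0.53 = 6.8028.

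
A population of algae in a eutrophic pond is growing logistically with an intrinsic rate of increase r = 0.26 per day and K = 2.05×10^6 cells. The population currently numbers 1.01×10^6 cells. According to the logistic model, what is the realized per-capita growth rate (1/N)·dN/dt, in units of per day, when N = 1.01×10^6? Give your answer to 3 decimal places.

(1/N)·dN/dt = r(1 − N/K) = 0.26 × (1 − 1.01×10^6/2.05×10^6).
= 0.26 × 0.50732 = 0.1319.

0.132 per day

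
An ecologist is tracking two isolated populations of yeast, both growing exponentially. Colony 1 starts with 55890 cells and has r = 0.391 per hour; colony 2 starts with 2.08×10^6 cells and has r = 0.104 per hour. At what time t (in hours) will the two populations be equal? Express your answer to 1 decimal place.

Set 55890·e^(0.391t) = 2.08×10^6·e^(0.104t).
e^((0.391 − 0.104)t) = 2.08×10^6/55890 → e^(0.287·t) = 37.216.
0.287·t = ln(37.216) = 3.6167, so t = 3.6167/0.287 = 12.602.

12.6 hours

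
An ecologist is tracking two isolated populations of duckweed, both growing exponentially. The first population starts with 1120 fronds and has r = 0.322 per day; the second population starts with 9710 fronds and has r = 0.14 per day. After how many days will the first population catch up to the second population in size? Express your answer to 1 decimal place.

11.9 days

Set 1120·e^(0.322t) = 9710·e^(0.14t).
e^((0.322 − 0.14)t) = 9710/1120 → e^(0.182·t) = 8.6696.
0.182·t = ln(8.6696) = 2.1598, so t = 2.1598/0.182 = 11.867.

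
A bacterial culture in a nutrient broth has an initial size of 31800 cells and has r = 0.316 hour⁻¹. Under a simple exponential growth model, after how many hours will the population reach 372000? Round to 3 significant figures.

Set N₀·e^(rt) = 372000: e^(0.316·t) = 372000/31800 = 11.698.
0.316·t = ln(11.698) = 2.4594, so t = 2.4594/0.316 = 7.783.

7.78 hours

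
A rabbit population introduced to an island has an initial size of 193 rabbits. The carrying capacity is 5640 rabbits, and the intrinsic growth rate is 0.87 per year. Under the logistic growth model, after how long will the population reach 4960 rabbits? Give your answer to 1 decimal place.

6.1 years

A = (K − N₀)/N₀ = (5640 − 193)/193 = 28.223.
Solve 5640/(1 + 28.223·e^(−0.87t)) = 4960: 1 + 28.223·e^(−0.87t) = 1.1371, so e^(−0.87t) = 0.00485766.
−0.87·t = ln(0.00485766) = -5.3272, so t = 5.3272/0.87 = 6.1232.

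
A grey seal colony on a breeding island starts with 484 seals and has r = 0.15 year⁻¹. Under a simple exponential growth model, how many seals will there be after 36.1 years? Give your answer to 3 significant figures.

109000 seals

N(t) = N₀·e^(rt) = 484 × e^(0.15×36.1) = 484 × e^5.415.
e^5.415 ≈ 224.75, so N ≈ 484 × 224.75 = 108780.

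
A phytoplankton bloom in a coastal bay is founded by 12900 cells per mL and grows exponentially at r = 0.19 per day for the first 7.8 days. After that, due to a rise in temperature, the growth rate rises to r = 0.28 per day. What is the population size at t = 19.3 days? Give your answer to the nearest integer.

1421158 cells per mL

Phase 1: N(7.8) = 12900·e^(0.19×7.8) = 12900·e^1.482 = 56782.5.
Phase 2 runs for 19.3 − 7.8 = 11.5 days at r = 0.28.
N(19.3) = 56782.5·e^(0.28×11.5) = 56782.5·e^3.22 = 1.421158×10^6.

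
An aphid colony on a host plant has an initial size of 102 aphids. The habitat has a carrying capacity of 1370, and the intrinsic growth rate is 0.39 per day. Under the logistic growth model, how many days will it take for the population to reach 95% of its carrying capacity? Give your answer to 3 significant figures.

14.0 days

A = (K − N₀)/N₀ = (1370 − 102)/102 = 12.431.
Solve 1370/(1 + 12.431·e^(−0.39t)) = 1301.5: 1 + 12.431·e^(−0.39t) = 1.0526, so e^(−0.39t) = 0.00423377.
−0.39·t = ln(0.00423377) = -5.4647, so t = 5.4647/0.39 = 14.012.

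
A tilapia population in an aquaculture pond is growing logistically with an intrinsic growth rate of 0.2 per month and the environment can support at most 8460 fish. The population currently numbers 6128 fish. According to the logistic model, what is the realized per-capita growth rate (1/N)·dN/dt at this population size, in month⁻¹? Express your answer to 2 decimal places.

(1/N)·dN/dt = r(1 − N/K) = 0.2 × (1 − 6128/8460).
= 0.2 × 0.27565 = 0.05513.

0.06 per month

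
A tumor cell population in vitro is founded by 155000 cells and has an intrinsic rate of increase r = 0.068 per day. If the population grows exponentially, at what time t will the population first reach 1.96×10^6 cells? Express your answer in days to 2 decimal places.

37.31 days

Set N₀·e^(rt) = 1.96×10^6: e^(0.068·t) = 1.96×10^6/155000 = 12.645.
0.068·t = ln(12.645) = 2.5373, so t = 2.5373/0.068 = 37.313.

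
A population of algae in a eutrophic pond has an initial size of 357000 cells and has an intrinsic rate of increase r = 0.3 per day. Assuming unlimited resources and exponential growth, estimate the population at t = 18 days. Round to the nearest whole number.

79042091 cells

N(t) = N₀·e^(rt) = 357000 × e^(0.3×18) = 357000 × e^5.4.
e^5.4 ≈ 221.41, so N ≈ 357000 × 221.41 = 7.904209×10^7.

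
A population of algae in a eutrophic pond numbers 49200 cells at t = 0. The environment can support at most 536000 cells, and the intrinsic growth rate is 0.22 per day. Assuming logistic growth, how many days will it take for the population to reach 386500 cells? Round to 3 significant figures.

14.7 days

A = (K − N₀)/N₀ = (536000 − 49200)/49200 = 9.8943.
Solve 536000/(1 + 9.8943·e^(−0.22t)) = 386500: 1 + 9.8943·e^(−0.22t) = 1.3868, so e^(−0.22t) = 0.0390937.
−0.22·t = ln(0.0390937) = -3.2418, so t = 3.2418/0.22 = 14.735.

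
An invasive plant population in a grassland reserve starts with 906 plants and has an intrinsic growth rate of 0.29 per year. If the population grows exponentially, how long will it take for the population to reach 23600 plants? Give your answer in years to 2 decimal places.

Set N₀·e^(rt) = 23600: e^(0.29·t) = 23600/906 = 26.049.
0.29·t = ln(26.049) = 3.26, so t = 3.26/0.29 = 11.241.

11.24 years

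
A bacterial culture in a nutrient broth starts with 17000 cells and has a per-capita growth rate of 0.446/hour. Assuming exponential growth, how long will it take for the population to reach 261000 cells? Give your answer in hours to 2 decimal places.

6.12 hours

Set N₀·e^(rt) = 261000: e^(0.446·t) = 261000/17000 = 15.353.
0.446·t = ln(15.353) = 2.7313, so t = 2.7313/0.446 = 6.124.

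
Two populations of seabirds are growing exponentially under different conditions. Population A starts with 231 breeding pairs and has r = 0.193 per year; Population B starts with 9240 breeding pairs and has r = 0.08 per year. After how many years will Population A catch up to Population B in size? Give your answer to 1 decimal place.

32.6 years

Set 231·e^(0.193t) = 9240·e^(0.08t).
e^((0.193 − 0.08)t) = 9240/231 → e^(0.113·t) = 40.
0.113·t = ln(40) = 3.6889, so t = 3.6889/0.113 = 32.645.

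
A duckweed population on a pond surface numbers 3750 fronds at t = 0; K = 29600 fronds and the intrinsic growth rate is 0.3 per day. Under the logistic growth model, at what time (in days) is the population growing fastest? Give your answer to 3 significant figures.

6.44 days

Logistic growth is fastest at N = K/2 = 14800.
A = (K − N₀)/N₀ = 6.8933. Set K/(1 + A·e^(−rt)) = K/2 → A·e^(−rt) = 1.
e^(−0.3t) = 1/6.8933 = 0.145068, so t = ln(6.8933)/0.3 = 1.9306/0.3 = 6.4352.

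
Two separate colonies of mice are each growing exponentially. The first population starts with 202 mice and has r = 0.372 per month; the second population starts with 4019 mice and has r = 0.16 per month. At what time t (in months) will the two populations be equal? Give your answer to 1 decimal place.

Set 202·e^(0.372t) = 4019·e^(0.16t).
e^((0.372 − 0.16)t) = 4019/202 → e^(0.212·t) = 19.896.
0.212·t = ln(19.896) = 2.9905, so t = 2.9905/0.212 = 14.106.

14.1 months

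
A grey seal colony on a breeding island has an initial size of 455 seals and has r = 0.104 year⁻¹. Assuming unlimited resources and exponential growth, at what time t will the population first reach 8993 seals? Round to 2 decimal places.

Set N₀·e^(rt) = 8993: e^(0.104·t) = 8993/455 = 19.765.
0.104·t = ln(19.765) = 2.9839, so t = 2.9839/0.104 = 28.691.

28.69 years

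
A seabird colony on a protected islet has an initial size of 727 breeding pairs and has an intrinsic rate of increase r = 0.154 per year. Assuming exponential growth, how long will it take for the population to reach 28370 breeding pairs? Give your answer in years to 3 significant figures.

Set N₀·e^(rt) = 28370: e^(0.154·t) = 28370/727 = 39.023.
0.154·t = ln(39.023) = 3.6642, so t = 3.6642/0.154 = 23.793.

23.8 years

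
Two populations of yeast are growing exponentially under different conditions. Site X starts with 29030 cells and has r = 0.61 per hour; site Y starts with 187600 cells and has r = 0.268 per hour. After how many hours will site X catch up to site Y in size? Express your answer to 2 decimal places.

Set 29030·e^(0.61t) = 187600·e^(0.268t).
e^((0.61 − 0.268)t) = 187600/29030 → e^(0.342·t) = 6.4623.
0.342·t = ln(6.4623) = 1.866, so t = 1.866/0.342 = 5.4561.

5.46 hours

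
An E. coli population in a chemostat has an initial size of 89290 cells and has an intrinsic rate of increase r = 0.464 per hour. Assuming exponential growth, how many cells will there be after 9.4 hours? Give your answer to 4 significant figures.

6999000 cells

N(t) = N₀·e^(rt) = 89290 × e^(0.464×9.4) = 89290 × e^4.362.
e^4.362 ≈ 78.382, so N ≈ 89290 × 78.382 = 6.998769×10^6.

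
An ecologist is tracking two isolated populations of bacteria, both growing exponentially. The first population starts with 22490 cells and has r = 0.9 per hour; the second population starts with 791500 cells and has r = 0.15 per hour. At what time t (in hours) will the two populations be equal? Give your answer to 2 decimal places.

4.75 hours

Set 22490·e^(0.9t) = 791500·e^(0.15t).
e^((0.9 − 0.15)t) = 791500/22490 → e^(0.75·t) = 35.193.
0.75·t = ln(35.193) = 3.5609, so t = 3.5609/0.75 = 4.7478.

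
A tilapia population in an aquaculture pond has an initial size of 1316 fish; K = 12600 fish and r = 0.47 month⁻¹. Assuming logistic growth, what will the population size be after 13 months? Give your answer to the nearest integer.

12365 fish

A = (K − N₀)/N₀ = (12600 − 1316)/1316 = 8.5745.
N(t) = K/(1 + A·e^(−rt)) = 12600/(1 + 8.5745×e^(−0.47×13)).
e^(−6.11) = 0.0022206; denominator = 1 + 8.5745×0.0022206 = 1.019.
N = 12600/1.019 = 12364.6.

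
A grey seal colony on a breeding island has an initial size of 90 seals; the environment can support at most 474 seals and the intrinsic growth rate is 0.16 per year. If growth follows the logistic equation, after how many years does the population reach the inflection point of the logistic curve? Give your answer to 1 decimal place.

9.1 years

Logistic growth is fastest at N = K/2 = 237.
A = (K − N₀)/N₀ = 4.2667. Set K/(1 + A·e^(−rt)) = K/2 → A·e^(−rt) = 1.
e^(−0.16t) = 1/4.2667 = 0.234375, so t = ln(4.2667)/0.16 = 1.4508/0.16 = 9.0677.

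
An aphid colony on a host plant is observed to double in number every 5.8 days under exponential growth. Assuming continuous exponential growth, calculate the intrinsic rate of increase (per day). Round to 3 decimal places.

r = ln(2)/t_d = 0.6931/5.8 = 0.11951.

0.120 per day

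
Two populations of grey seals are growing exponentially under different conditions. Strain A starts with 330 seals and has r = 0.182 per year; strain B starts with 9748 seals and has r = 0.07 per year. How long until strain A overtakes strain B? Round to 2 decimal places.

Set 330·e^(0.182t) = 9748·e^(0.07t).
e^((0.182 − 0.07)t) = 9748/330 → e^(0.112·t) = 29.539.
0.112·t = ln(29.539) = 3.3857, so t = 3.3857/0.112 = 30.23.

30.23 years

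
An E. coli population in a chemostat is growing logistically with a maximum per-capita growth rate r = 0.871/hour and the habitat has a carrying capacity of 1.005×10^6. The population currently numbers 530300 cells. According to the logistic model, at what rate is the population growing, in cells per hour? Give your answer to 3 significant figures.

218000 cells per hour

dN/dt = rN(1 − N/K) = 0.871 × 530300 × (1 − 530300/1.005×10^6).
1 − 530300/1.005×10^6 = 0.47234; dN/dt = 0.871 × 530300 × 0.47234 = 2.18169×10^5.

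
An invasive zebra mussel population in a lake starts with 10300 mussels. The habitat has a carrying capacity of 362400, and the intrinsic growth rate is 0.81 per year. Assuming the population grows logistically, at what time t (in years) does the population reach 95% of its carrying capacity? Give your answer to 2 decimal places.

A = (K − N₀)/N₀ = (362400 − 10300)/10300 = 34.184.
Solve 362400/(1 + 34.184·e^(−0.81t)) = 344280: 1 + 34.184·e^(−0.81t) = 1.0526, so e^(−0.81t) = 0.00153963.
−0.81·t = ln(0.00153963) = -6.4762, so t = 6.4762/0.81 = 7.9953.

8.00 years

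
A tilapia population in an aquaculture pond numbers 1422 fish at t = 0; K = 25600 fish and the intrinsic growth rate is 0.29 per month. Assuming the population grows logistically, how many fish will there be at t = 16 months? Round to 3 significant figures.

A = (K − N₀)/N₀ = (25600 − 1422)/1422 = 17.003.
N(t) = K/(1 + A·e^(−rt)) = 25600/(1 + 17.003×e^(−0.29×16)).
e^(−4.64) = 0.0096577; denominator = 1 + 17.003×0.0096577 = 1.1642.
N = 25600/1.1642 = 21989.2.

22000 fish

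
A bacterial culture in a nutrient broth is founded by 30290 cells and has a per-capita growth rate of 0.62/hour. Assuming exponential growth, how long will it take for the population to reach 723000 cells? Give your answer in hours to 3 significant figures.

5.12 hours

Set N₀·e^(rt) = 723000: e^(0.62·t) = 723000/30290 = 23.869.
0.62·t = ln(23.869) = 3.1726, so t = 3.1726/0.62 = 5.1171.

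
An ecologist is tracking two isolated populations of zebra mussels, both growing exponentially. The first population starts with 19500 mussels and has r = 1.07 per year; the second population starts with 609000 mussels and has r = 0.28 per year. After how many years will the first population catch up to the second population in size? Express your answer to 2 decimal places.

Set 19500·e^(1.07t) = 609000·e^(0.28t).
e^((1.07 − 0.28)t) = 609000/19500 → e^(0.79·t) = 31.231.
0.79·t = ln(31.231) = 3.4414, so t = 3.4414/0.79 = 4.3562.

4.36 years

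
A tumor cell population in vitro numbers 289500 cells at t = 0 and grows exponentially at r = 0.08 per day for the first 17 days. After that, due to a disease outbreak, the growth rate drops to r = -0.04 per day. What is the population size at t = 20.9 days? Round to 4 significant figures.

Phase 1: N(17) = 289500·e^(0.08×17) = 289500·e^1.36 = 1.127948×10^6.
Phase 2 runs for 20.9 − 17 = 3.9 days at r = -0.04.
N(20.9) = 1.127948×10^6·e^(-0.04×3.9) = 1.127948×10^6·e^-0.156 = 965026.

965000 cells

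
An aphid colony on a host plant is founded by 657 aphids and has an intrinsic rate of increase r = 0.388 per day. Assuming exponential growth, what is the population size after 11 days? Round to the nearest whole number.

46896 aphids

N(t) = N₀·e^(rt) = 657 × e^(0.388×11) = 657 × e^4.268.
e^4.268 ≈ 71.379, so N ≈ 657 × 71.379 = 46895.8.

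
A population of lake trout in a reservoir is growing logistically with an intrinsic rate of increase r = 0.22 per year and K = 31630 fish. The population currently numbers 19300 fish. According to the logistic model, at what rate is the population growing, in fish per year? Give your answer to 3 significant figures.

1660 fish per year

dN/dt = rN(1 − N/K) = 0.22 × 19300 × (1 − 19300/31630).
1 − 19300/31630 = 0.38982; dN/dt = 0.22 × 19300 × 0.38982 = 1655.2.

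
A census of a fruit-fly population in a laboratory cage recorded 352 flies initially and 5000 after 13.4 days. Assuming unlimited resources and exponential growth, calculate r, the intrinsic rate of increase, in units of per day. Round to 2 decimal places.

0.20 per day

From N(t) = N₀·e^(rt): e^(r·13.4) = 5000/352 = 14.205.
r·13.4 = ln(14.205) = 2.6536, so r = 2.6536/13.4 = 0.19803.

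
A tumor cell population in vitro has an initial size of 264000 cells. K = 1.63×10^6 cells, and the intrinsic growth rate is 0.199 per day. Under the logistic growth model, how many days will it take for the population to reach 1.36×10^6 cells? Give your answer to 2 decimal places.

16.38 days

A = (K − N₀)/N₀ = (1.63×10^6 − 264000)/264000 = 5.1742.
Solve 1.63×10^6/(1 + 5.1742·e^(−0.199t)) = 1.36×10^6: 1 + 5.1742·e^(−0.199t) = 1.1985, so e^(−0.199t) = 0.0383688.
−0.199·t = ln(0.0383688) = -3.2605, so t = 3.2605/0.199 = 16.384.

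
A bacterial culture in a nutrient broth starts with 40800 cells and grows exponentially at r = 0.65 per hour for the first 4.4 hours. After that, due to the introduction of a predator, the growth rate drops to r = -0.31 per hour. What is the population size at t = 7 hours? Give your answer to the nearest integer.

318201 cells

Phase 1: N(4.4) = 40800·e^(0.65×4.4) = 40800·e^2.86 = 712430.
Phase 2 runs for 7 − 4.4 = 2.6 hours at r = -0.31.
N(7) = 712430·e^(-0.31×2.6) = 712430·e^-0.806 = 318201.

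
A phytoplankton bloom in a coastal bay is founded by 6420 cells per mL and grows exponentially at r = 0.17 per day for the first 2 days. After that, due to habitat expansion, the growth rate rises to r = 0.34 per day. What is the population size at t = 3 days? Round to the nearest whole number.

12672 cells per mL

Phase 1: N(2) = 6420·e^(0.17×2) = 6420·e^0.34 = 9019.76.
Phase 2 runs for 3 − 2 = 1 days at r = 0.34.
N(3) = 9019.76·e^(0.34×1) = 9019.76·e^0.34 = 12672.3.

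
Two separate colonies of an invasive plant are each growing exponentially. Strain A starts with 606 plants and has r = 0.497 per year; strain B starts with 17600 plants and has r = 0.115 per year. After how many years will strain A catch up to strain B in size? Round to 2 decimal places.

Set 606·e^(0.497t) = 17600·e^(0.115t).
e^((0.497 − 0.115)t) = 17600/606 → e^(0.382·t) = 29.043.
0.382·t = ln(29.043) = 3.3688, so t = 3.3688/0.382 = 8.8188.

8.82 years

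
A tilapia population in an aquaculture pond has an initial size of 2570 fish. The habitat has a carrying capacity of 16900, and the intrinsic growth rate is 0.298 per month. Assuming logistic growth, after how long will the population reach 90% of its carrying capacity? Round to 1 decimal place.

A = (K − N₀)/N₀ = (16900 − 2570)/2570 = 5.5759.
Solve 16900/(1 + 5.5759·e^(−0.298t)) = 15210: 1 + 5.5759·e^(−0.298t) = 1.1111, so e^(−0.298t) = 0.0199271.
−0.298·t = ln(0.0199271) = -3.9157, so t = 3.9157/0.298 = 13.14.

13.1 months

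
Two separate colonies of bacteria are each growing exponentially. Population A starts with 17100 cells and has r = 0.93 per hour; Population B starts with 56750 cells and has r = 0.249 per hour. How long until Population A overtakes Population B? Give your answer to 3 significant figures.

Set 17100·e^(0.93t) = 56750·e^(0.249t).
e^((0.93 − 0.249)t) = 56750/17100 → e^(0.681·t) = 3.3187.
0.681·t = ln(3.3187) = 1.1996, so t = 1.1996/0.681 = 1.7615.

1.76 hours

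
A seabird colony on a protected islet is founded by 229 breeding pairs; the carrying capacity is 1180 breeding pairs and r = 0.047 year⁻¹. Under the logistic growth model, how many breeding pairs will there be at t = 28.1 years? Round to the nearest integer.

A = (K − N₀)/N₀ = (1180 − 229)/229 = 4.1528.
N(t) = K/(1 + A·e^(−rt)) = 1180/(1 + 4.1528×e^(−0.047×28.1)).
e^(−1.321) = 0.26695; denominator = 1 + 4.1528×0.26695 = 2.1086.
N = 1180/2.1086 = 559.615.

560 breeding pairs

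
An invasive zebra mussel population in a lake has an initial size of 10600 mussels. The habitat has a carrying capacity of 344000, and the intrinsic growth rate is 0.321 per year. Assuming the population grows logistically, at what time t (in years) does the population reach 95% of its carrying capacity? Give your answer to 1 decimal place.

19.9 years

A = (K − N₀)/N₀ = (344000 − 10600)/10600 = 31.453.
Solve 344000/(1 + 31.453·e^(−0.321t)) = 326800: 1 + 31.453·e^(−0.321t) = 1.0526, so e^(−0.321t) = 0.00167335.
−0.321·t = ln(0.00167335) = -6.3929, so t = 6.3929/0.321 = 19.916.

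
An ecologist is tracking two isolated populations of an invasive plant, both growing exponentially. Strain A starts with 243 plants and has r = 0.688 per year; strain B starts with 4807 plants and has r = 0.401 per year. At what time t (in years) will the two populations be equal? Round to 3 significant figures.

10.4 years

Set 243·e^(0.688t) = 4807·e^(0.401t).
e^((0.688 − 0.401)t) = 4807/243 → e^(0.287·t) = 19.782.
0.287·t = ln(19.782) = 2.9848, so t = 2.9848/0.287 = 10.4.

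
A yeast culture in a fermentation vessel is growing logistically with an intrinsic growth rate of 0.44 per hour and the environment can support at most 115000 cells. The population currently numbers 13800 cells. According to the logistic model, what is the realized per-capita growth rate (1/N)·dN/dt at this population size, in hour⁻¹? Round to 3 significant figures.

0.387 per hour

(1/N)·dN/dt = r(1 − N/K) = 0.44 × (1 − 13800/115000).
= 0.44 × 0.88 = 0.3872.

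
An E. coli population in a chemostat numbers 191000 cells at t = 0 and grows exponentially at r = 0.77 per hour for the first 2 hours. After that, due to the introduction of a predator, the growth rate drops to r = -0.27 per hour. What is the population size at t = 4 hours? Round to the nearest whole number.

Phase 1: N(2) = 191000·e^(0.77×2) = 191000·e^1.54 = 890937.
Phase 2 runs for 4 − 2 = 2 hours at r = -0.27.
N(4) = 890937·e^(-0.27×2) = 890937·e^-0.54 = 519192.

519192 cells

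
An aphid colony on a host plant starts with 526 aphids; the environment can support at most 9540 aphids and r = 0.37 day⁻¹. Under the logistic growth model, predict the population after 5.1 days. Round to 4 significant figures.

A = (K − N₀)/N₀ = (9540 − 526)/526 = 17.137.
N(t) = K/(1 + A·e^(−rt)) = 9540/(1 + 17.137×e^(−0.37×5.1)).
e^(−1.887) = 0.15153; denominator = 1 + 17.137×0.15153 = 3.5967.
N = 9540/3.5967 = 2652.45.

2652 aphids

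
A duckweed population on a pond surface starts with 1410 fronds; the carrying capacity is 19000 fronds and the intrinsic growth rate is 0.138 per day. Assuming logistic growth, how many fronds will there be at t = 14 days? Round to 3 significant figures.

6770 fronds

A = (K − N₀)/N₀ = (19000 − 1410)/1410 = 12.475.
N(t) = K/(1 + A·e^(−rt)) = 19000/(1 + 12.475×e^(−0.138×14)).
e^(−1.932) = 0.14486; denominator = 1 + 12.475×0.14486 = 2.8071.
N = 19000/2.8071 = 6768.47.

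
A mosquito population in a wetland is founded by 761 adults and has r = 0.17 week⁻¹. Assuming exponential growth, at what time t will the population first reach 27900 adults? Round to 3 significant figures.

Set N₀·e^(rt) = 27900: e^(0.17·t) = 27900/761 = 36.662.
0.17·t = ln(36.662) = 3.6017, so t = 3.6017/0.17 = 21.187.

21.2 weeks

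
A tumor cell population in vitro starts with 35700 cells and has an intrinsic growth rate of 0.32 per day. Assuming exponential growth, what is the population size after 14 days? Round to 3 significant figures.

N(t) = N₀·e^(rt) = 35700 × e^(0.32×14) = 35700 × e^4.48.
e^4.48 ≈ 88.235, so N ≈ 35700 × 88.235 = 3.149978×10^6.

3150000 cells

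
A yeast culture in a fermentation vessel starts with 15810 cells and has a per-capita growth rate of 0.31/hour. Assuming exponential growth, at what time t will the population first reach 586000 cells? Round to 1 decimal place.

11.7 hours

Set N₀·e^(rt) = 586000: e^(0.31·t) = 586000/15810 = 37.065.
0.31·t = ln(37.065) = 3.6127, so t = 3.6127/0.31 = 11.654.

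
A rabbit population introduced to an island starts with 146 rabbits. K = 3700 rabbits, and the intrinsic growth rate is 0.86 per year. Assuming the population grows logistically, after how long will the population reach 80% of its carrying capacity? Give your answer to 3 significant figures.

5.32 years

A = (K − N₀)/N₀ = (3700 − 146)/146 = 24.342.
Solve 3700/(1 + 24.342·e^(−0.86t)) = 2960: 1 + 24.342·e^(−0.86t) = 1.25, so e^(−0.86t) = 0.0102701.
−0.86·t = ln(0.0102701) = -4.5785, so t = 4.5785/0.86 = 5.3239.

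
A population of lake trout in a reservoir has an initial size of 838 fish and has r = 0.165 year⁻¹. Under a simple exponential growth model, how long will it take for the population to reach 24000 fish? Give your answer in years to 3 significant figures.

20.3 years

Set N₀·e^(rt) = 24000: e^(0.165·t) = 24000/838 = 28.64.
0.165·t = ln(28.64) = 3.3548, so t = 3.3548/0.165 = 20.332.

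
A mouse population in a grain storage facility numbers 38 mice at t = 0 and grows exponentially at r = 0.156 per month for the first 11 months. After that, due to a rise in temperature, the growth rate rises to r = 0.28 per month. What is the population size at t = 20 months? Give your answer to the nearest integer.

2627 mice

Phase 1: N(11) = 38·e^(0.156×11) = 38·e^1.716 = 211.365.
Phase 2 runs for 20 − 11 = 9 months at r = 0.28.
N(20) = 211.365·e^(0.28×9) = 211.365·e^2.52 = 2626.97.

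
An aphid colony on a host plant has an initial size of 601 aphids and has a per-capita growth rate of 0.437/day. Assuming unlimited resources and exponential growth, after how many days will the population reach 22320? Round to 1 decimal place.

8.3 days

Set N₀·e^(rt) = 22320: e^(0.437·t) = 22320/601 = 37.138.
0.437·t = ln(37.138) = 3.6146, so t = 3.6146/0.437 = 8.2715.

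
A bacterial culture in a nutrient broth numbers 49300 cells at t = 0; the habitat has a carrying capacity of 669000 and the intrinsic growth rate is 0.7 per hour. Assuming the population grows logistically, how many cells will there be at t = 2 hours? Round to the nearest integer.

A = (K − N₀)/N₀ = (669000 − 49300)/49300 = 12.57.
N(t) = K/(1 + A·e^(−rt)) = 669000/(1 + 12.57×e^(−0.7×2)).
e^(−1.4) = 0.2466; denominator = 1 + 12.57×0.2466 = 4.0997.
N = 669000/4.0997 = 163182.

163182 cells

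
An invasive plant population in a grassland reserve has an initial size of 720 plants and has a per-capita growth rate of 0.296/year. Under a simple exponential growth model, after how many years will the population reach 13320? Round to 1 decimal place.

9.9 years

Set N₀·e^(rt) = 13320: e^(0.296·t) = 13320/720 = 18.5.
0.296·t = ln(18.5) = 2.9178, so t = 2.9178/0.296 = 9.8573.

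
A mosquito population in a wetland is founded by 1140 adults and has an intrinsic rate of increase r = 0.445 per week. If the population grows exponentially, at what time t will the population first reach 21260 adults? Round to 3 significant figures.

Set N₀·e^(rt) = 21260: e^(0.445·t) = 21260/1140 = 18.649.
0.445·t = ln(18.649) = 2.9258, so t = 2.9258/0.445 = 6.5748.

6.57 weeks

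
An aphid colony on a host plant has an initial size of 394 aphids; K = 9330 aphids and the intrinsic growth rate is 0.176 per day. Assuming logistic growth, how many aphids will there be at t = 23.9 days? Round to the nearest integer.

6973 aphids

A = (K − N₀)/N₀ = (9330 − 394)/394 = 22.68.
N(t) = K/(1 + A·e^(−rt)) = 9330/(1 + 22.68×e^(−0.176×23.9)).
e^(−4.206) = 0.0149; denominator = 1 + 22.68×0.0149 = 1.3379.
N = 9330/1.3379 = 6973.44.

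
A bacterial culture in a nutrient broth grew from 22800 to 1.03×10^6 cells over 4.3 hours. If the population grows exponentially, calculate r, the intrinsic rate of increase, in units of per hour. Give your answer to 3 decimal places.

From N(t) = N₀·e^(rt): e^(r·4.3) = 1.03×10^6/22800 = 45.175.
r·4.3 = ln(45.175) = 3.8106, so r = 3.8106/4.3 = 0.88618.

0.886 per hour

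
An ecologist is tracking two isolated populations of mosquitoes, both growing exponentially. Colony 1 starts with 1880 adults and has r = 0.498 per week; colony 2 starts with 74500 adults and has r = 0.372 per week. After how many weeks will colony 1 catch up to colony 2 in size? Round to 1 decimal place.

Set 1880·e^(0.498t) = 74500·e^(0.372t).
e^((0.498 − 0.372)t) = 74500/1880 → e^(0.126·t) = 39.628.
0.126·t = ln(39.628) = 3.6795, so t = 3.6795/0.126 = 29.203.

29.2 weeks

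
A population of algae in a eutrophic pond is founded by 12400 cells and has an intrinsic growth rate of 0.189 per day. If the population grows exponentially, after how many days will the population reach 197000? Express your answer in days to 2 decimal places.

Set N₀·e^(rt) = 197000: e^(0.189·t) = 197000/12400 = 15.887.
0.189·t = ln(15.887) = 2.7655, so t = 2.7655/0.189 = 14.632.

14.63 days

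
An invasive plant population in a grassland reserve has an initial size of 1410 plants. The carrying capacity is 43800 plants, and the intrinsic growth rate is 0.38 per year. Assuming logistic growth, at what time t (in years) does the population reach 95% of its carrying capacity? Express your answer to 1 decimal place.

A = (K − N₀)/N₀ = (43800 − 1410)/1410 = 30.064.
Solve 43800/(1 + 30.064·e^(−0.38t)) = 41610: 1 + 30.064·e^(−0.38t) = 1.0526, so e^(−0.38t) = 0.00175066.
−0.38·t = ln(0.00175066) = -6.3478, so t = 6.3478/0.38 = 16.705.

16.7 years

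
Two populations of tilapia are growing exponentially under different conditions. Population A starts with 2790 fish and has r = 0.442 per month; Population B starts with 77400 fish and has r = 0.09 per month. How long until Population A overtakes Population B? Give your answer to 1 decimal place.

Set 2790·e^(0.442t) = 77400·e^(0.09t).
e^((0.442 − 0.09)t) = 77400/2790 → e^(0.352·t) = 27.742.
0.352·t = ln(27.742) = 3.3229, so t = 3.3229/0.352 = 9.4402.

9.4 months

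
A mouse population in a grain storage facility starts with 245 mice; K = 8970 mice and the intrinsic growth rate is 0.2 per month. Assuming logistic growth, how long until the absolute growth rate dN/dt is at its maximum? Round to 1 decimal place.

17.9 months

Logistic growth is fastest at N = K/2 = 4485.
A = (K − N₀)/N₀ = 35.612. Set K/(1 + A·e^(−rt)) = K/2 → A·e^(−rt) = 1.
e^(−0.2t) = 1/35.612 = 0.0280802, so t = ln(35.612)/0.2 = 3.5727/0.2 = 17.863.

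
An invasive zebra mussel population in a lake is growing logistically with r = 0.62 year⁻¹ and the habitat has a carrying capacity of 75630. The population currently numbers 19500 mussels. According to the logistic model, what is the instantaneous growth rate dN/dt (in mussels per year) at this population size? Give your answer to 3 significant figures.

8970 mussels per year

dN/dt = rN(1 − N/K) = 0.62 × 19500 × (1 − 19500/75630).
1 − 19500/75630 = 0.74217; dN/dt = 0.62 × 19500 × 0.74217 = 8972.8.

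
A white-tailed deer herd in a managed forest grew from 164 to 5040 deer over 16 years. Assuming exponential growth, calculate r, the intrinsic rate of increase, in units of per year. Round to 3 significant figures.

From N(t) = N₀·e^(rt): e^(r·16) = 5040/164 = 30.732.
r·16 = ln(30.732) = 3.4253, so r = 3.4253/16 = 0.21408.

0.214 per year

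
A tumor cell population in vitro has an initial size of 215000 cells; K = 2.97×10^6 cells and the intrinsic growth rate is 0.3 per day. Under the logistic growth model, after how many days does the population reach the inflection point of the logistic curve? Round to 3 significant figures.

Logistic growth is fastest at N = K/2 = 1.485×10^6.
A = (K − N₀)/N₀ = 12.814. Set K/(1 + A·e^(−rt)) = K/2 → A·e^(−rt) = 1.
e^(−0.3t) = 1/12.814 = 0.0780399, so t = ln(12.814)/0.3 = 2.5505/0.3 = 8.5018.

8.50 days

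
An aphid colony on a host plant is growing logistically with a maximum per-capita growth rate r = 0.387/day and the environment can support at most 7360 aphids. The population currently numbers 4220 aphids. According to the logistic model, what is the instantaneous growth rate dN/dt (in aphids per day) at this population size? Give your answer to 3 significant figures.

697 aphids per day

dN/dt = rN(1 − N/K) = 0.387 × 4220 × (1 − 4220/7360).
1 − 4220/7360 = 0.42663; dN/dt = 0.387 × 4220 × 0.42663 = 696.75.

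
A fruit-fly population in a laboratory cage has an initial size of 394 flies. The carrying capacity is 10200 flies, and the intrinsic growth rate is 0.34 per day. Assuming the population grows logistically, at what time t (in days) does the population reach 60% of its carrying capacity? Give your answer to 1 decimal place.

A = (K − N₀)/N₀ = (10200 − 394)/394 = 24.888.
Solve 10200/(1 + 24.888·e^(−0.34t)) = 6120: 1 + 24.888·e^(−0.34t) = 1.6667, so e^(−0.34t) = 0.0267863.
−0.34·t = ln(0.0267863) = -3.6199, so t = 3.6199/0.34 = 10.647.

10.6 days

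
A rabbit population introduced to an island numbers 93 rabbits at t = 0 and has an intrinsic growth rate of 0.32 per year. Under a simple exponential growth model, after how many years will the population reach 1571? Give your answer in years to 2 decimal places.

8.83 years

Set N₀·e^(rt) = 1571: e^(0.32·t) = 1571/93 = 16.892.
0.32·t = ln(16.892) = 2.8269, so t = 2.8269/0.32 = 8.834.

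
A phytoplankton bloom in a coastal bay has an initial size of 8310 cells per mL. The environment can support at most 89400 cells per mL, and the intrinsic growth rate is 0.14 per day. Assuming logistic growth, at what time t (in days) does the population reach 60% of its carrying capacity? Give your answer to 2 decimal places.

19.17 days

A = (K − N₀)/N₀ = (89400 − 8310)/8310 = 9.7581.
Solve 89400/(1 + 9.7581·e^(−0.14t)) = 53640: 1 + 9.7581·e^(−0.14t) = 1.6667, so e^(−0.14t) = 0.0683192.
−0.14·t = ln(0.0683192) = -2.6836, so t = 2.6836/0.14 = 19.168.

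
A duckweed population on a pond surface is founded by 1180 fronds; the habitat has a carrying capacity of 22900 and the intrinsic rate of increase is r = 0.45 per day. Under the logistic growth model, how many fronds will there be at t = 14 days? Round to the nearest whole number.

22151 fronds

A = (K − N₀)/N₀ = (22900 − 1180)/1180 = 18.407.
N(t) = K/(1 + A·e^(−rt)) = 22900/(1 + 18.407×e^(−0.45×14)).
e^(−6.3) = 0.0018363; denominator = 1 + 18.407×0.0018363 = 1.0338.
N = 22900/1.0338 = 22151.3.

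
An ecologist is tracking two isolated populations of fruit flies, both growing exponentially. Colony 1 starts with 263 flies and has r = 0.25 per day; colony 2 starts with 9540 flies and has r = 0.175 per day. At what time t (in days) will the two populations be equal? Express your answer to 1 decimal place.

47.9 days

Set 263·e^(0.25t) = 9540·e^(0.175t).
e^((0.25 − 0.175)t) = 9540/263 → e^(0.075·t) = 36.274.
0.075·t = ln(36.274) = 3.5911, so t = 3.5911/0.075 = 47.881.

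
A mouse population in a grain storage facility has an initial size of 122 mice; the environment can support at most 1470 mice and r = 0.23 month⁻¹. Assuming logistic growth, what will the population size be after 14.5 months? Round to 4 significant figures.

1055 mice

A = (K − N₀)/N₀ = (1470 − 122)/122 = 11.049.
N(t) = K/(1 + A·e^(−rt)) = 1470/(1 + 11.049×e^(−0.23×14.5)).
e^(−3.335) = 0.035615; denominator = 1 + 11.049×0.035615 = 1.3935.
N = 1470/1.3935 = 1054.89.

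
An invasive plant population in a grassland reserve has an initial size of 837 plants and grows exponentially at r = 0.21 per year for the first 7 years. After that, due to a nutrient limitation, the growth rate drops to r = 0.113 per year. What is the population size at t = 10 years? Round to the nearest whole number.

5109 plants

Phase 1: N(7) = 837·e^(0.21×7) = 837·e^1.47 = 3640.31.
Phase 2 runs for 10 − 7 = 3 years at r = 0.113.
N(10) = 3640.31·e^(0.113×3) = 3640.31·e^0.339 = 5109.33.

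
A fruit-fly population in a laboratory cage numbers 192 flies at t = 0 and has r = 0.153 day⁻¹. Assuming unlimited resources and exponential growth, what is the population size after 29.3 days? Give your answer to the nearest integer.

16990 flies

N(t) = N₀·e^(rt) = 192 × e^(0.153×29.3) = 192 × e^4.483.
e^4.483 ≈ 88.491, so N ≈ 192 × 88.491 = 16990.3.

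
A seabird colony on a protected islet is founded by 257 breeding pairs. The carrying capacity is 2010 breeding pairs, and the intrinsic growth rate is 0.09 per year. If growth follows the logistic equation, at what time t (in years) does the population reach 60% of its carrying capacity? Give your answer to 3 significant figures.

A = (K − N₀)/N₀ = (2010 − 257)/257 = 6.821.
Solve 2010/(1 + 6.821·e^(−0.09t)) = 1206: 1 + 6.821·e^(−0.09t) = 1.6667, so e^(−0.09t) = 0.0977372.
−0.09·t = ln(0.0977372) = -2.3255, so t = 2.3255/0.09 = 25.839.

25.8 years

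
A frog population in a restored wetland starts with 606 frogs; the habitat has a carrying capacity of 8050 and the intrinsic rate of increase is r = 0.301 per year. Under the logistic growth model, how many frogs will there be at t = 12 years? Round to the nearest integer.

A = (K − N₀)/N₀ = (8050 − 606)/606 = 12.284.
N(t) = K/(1 + A·e^(−rt)) = 8050/(1 + 12.284×e^(−0.301×12)).
e^(−3.612) = 0.026998; denominator = 1 + 12.284×0.026998 = 1.3316.
N = 8050/1.3316 = 6045.19.

6045 frogs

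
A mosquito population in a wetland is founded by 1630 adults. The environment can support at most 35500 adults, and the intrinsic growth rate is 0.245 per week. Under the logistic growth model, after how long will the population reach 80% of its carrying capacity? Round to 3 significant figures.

18.0 weeks

A = (K − N₀)/N₀ = (35500 − 1630)/1630 = 20.779.
Solve 35500/(1 + 20.779·e^(−0.245t)) = 28400: 1 + 20.779·e^(−0.245t) = 1.25, so e^(−0.245t) = 0.0120313.
−0.245·t = ln(0.0120313) = -4.4202, so t = 4.4202/0.245 = 18.042.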